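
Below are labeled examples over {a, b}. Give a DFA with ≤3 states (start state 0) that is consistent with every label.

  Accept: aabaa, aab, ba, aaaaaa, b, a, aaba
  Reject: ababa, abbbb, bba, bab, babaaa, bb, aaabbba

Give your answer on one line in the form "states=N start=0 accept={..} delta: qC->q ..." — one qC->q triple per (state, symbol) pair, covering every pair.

Grow the machine one transition at a time. Run the examples from 0; the earliest place one falls off (shortest prefix, ties alphabetical) gets sent to the lowest-numbered state that keeps every Accept/Reject pair distinguishable — a pair clashes when both reach the same state with identical unread suffix — and to a fresh state only if none does.
a: 0a undefined. 0a->0: ok.
b: 0b undefined. 0b->0: no, aabaa/ababa meet in 0. Open state 1: 0b->1.
ba: 1a undefined. 1a->0: no, aabaa/ababa meet in 0. 1a->1: ok.
bb: 1b undefined. 1b->0: no, aabaa/aaabbba meet in 1. 1b->1: no, aabaa/ababa meet in 1. Open state 2: 1b->2.
bba: 2a undefined. 2a->0: no, aaaaaa/ababa meet in 0. 2a->1: no, aabaa/ababa meet in 1. 2a->2: ok.
abbb: 2b undefined. 2b->0: no, aabaa/abbbb meet in 1. 2b->1: no, aabaa/aaabbba meet in 1. 2b->2: ok.
All examples now run through 3 states with every (state, symbol) defined. Accept strings end in {0,1}, Reject strings end in {2}; accept={0,1}.

states=3 start=0 accept={0,1} delta: 0a->0 0b->1 1a->1 1b->2 2a->2 2b->2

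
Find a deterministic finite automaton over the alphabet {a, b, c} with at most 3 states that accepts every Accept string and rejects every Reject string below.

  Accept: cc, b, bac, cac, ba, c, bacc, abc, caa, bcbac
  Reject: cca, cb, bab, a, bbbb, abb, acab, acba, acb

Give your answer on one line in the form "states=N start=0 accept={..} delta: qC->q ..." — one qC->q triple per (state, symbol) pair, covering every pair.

states=3 start=0 accept={1,2} delta: 0a->0 0b->1 0c->1 1a->1 1b->0 1c->2 2a->0 2b->0 2c->1

Grow the machine one transition at a time. Run the examples from 0; the earliest place one falls off (shortest prefix, ties alphabetical) gets sent to the lowest-numbered state that keeps every Accept/Reject pair distinguishable — a pair clashes when both reach the same state with identical unread suffix — and to a fresh state only if none does.
a: 0a undefined. 0a->0: ok.
b: 0b undefined. 0b->0: no, b/bab meet in 0. Open state 1: 0b->1.
c: 0c undefined. 0c->0: no, cc/cca meet in 0. 0c->1: ok.
ba: 1a undefined. 1a->0: no, b/bab meet in 1. 1a->1: ok.
bb: 1b undefined. 1b->0: ok.
bc: 1c undefined. 1c->0: no, cc/cca meet in 0. 1c->1: no, cc/cca meet in 1. Open state 2: 1c->2.
bcb: 2b undefined. 2b->0: ok.
cca: 2a undefined. 2a->0: ok.
bacc: 2c undefined. 2c->0: no, bacc/cca meet in 0. 2c->1: ok.
All examples now run through 3 states with every (state, symbol) defined. Accept strings end in {1,2}, Reject strings end in {0}; accept={1,2}.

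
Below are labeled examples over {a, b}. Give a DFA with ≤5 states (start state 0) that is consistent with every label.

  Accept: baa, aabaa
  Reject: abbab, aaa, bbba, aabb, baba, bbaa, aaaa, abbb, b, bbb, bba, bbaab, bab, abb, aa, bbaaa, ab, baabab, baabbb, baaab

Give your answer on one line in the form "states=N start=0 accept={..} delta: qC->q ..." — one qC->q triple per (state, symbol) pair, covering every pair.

states=4 start=0 accept={3} delta: 0a->0 0b->1 1a->2 1b->0 2a->3 2b->0 3a->0 3b->0

State merging on the prefix tree: take the shortest (then alphabetical) example prefix whose next move is undefined and point that move at state 0, else 1, else 2, ...; a target is out if some Accept/Reject pair would then sit in one state with the same input left (inseparable). If every existing state is out, open a new one.
a: 0a undefined. 0a->0: ok.
b: 0b undefined. 0b->0: no, baa/abbab meet in 0. Open state 1: 0b->1.
ba: 1a undefined. 1a->0: no, baa/aaa meet in 0. 1a->1: no, baa/b meet in 1. Open state 2: 1a->2.
bb: 1b undefined. 1b->0: ok.
baa: 2a undefined. 2a->0: no, baa/aaa meet in 0. 2a->1: no, baa/abbab meet in 1. 2a->2: no, baa/bbba meet in 2. Open state 3: 2a->3.
bab: 2b undefined. 2b->0: ok.
baaa: 3a undefined. 3a->0: ok.
baab: 3b undefined. 3b->0: ok.
All examples now run through 4 states with every (state, symbol) defined. Accept strings end in {3}, Reject strings end in {0,1,2}; accept={3}.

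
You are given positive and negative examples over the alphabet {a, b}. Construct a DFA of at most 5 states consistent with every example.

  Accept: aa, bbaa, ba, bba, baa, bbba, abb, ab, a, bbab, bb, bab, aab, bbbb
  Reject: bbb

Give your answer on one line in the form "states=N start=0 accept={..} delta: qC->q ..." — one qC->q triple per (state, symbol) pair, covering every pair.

Fold the examples into a partial DFA from state 0: repeatedly fix the first undefined (state, symbol) met by the shortest-then-alphabetical prefix, trying targets in increasing order and rejecting any under which an Accept and a Reject string meet in one state with the same remainder; add a state when all current targets are rejected. Accepting states are where Accept strings end.
a: 0a undefined. 0a->0: ok.
b: 0b undefined. 0b->0: no, aa/bbb meet in 0. Open state 1: 0b->1.
ba: 1a undefined. 1a->0: ok.
bb: 1b undefined. 1b->0: no, ab/bbb meet in 1. 1b->1: no, abb/bbb meet in 1. Open state 2: 1b->2.
bba: 2a undefined. 2a->0: ok.
bbb: 2b undefined. 2b->0: no, aa/bbb meet in 0. 2b->1: no, ab/bbb meet in 1. 2b->2: no, abb/bbb meet in 2. Open state 3: 2b->3.
bbba: 3a undefined. 3a->0: ok.
bbbb: 3b undefined. 3b->0: ok.
All examples now run through 4 states with every (state, symbol) defined. Accept strings end in {0,1,2}, Reject strings end in {3}; accept={0,1,2}.

states=4 start=0 accept={0,1,2} delta: 0a->0 0b->1 1a->0 1b->2 2a->0 2b->3 3a->0 3b->0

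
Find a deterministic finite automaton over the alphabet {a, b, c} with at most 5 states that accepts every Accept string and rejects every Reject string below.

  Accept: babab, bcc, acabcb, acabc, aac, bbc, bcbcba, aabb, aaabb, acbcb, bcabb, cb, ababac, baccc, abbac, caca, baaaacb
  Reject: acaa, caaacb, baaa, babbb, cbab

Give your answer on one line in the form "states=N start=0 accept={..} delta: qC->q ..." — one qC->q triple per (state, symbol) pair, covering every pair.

Grow the machine one transition at a time. Run the examples from 0; the earliest place one falls off (shortest prefix, ties alphabetical) gets sent to the lowest-numbered state that keeps every Accept/Reject pair distinguishable — a pair clashes when both reach the same state with identical unread suffix — and to a fresh state only if none does.
a: 0a undefined. 0a->0: ok.
b: 0b undefined. 0b->0: no, babab/baaa meet in 0. Open state 1: 0b->1.
c: 0c undefined. 0c->0: no, aac/acaa meet in 0. 0c->1: ok.
ba: 1a undefined. 1a->0: no, aabb/caaacb meet in 1 with "b" left. 1a->1: no, babab/cbab meet in 1 with "bab" left. Open state 2: 1a->2.
bb: 1b undefined. 1b->0: no, aac/cbab meet in 1. 1b->1: ok.
bc: 1c undefined. 1c->0: ok.
baa: 2a undefined. 2a->0: no, bcc/caaacb meet in 1. 2a->1: no, bcc/acaa meet in 1. 2a->2: no, bcbcba/acaa meet in 2. Open state 3: 2a->3.
bab: 2b undefined. 2b->0: no, babab/babbb meet in 1. 2b->1: no, babab/babbb meet in 1. 2b->2: no, bcbcba/babbb meet in 2. 2b->3: ok.
bac: 2c undefined. 2c->0: ok.
baaa: 3a undefined. 3a->0: no, babab/caaacb meet in 1. 3a->1: no, babab/caaacb meet in 1. 3a->2: no, babab/acaa meet in 3. 3a->3: no, acabcb/caaacb meet in 3 with "cb" left. Open state 4: 3a->4.
babb: 3b undefined. 3b->0: no, bcc/babbb meet in 1. 3b->1: no, bcc/babbb meet in 1. 3b->2: ok.
acabc: 3c undefined. 3c->0: ok.
baaaa: 4a undefined. 4a->0: ok.
babab: 4b undefined. 4b->0: ok.
caaac: 4c undefined. 4c->0: no, bcc/caaacb meet in 1. 4c->1: no, bcc/caaacb meet in 1. 4c->2: ok.
All examples now run through 5 states with every (state, symbol) defined. Accept strings end in {0,1,2}, Reject strings end in {3,4}; accept={0,1,2}.

states=5 start=0 accept={0,1,2} delta: 0a->0 0b->1 0c->1 1a->2 1b->1 1c->0 2a->3 2b->3 2c->0 3a->4 3b->2 3c->0 4a->0 4b->0 4c->2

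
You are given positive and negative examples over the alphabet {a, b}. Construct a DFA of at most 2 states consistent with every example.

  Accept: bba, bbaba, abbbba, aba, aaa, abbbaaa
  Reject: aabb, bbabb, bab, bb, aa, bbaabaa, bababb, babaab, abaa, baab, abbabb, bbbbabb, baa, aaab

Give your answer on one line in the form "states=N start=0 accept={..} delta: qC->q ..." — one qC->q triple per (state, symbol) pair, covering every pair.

State merging on the prefix tree: take the shortest (then alphabetical) example prefix whose next move is undefined and point that move at state 0, else 1, else 2, ...; a target is out if some Accept/Reject pair would then sit in one state with the same input left (inseparable). If every existing state is out, open a new one.
a: 0a undefined. 0a->0: no, aaa/aa meet in 0. Open state 1: 0a->1.
b: 0b undefined. 0b->0: ok.
aa: 1a undefined. 1a->0: ok.
ab: 1b undefined. 1b->0: ok.
All examples now run through 2 states with every (state, symbol) defined. Accept strings end in {1}, Reject strings end in {0}; accept={1}.

states=2 start=0 accept={1} delta: 0a->1 0b->0 1a->0 1b->0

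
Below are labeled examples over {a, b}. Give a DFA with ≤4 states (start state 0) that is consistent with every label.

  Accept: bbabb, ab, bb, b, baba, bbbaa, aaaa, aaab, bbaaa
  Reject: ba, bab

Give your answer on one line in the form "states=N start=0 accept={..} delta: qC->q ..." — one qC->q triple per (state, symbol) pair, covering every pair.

states=3 start=0 accept={0,1} delta: 0a->0 0b->1 1a->2 1b->0 2a->0 2b->2

State merging on the prefix tree: take the shortest (then alphabetical) example prefix whose next move is undefined and point that move at state 0, else 1, else 2, ...; a target is out if some Accept/Reject pair would then sit in one state with the same input left (inseparable). If every existing state is out, open a new one.
a: 0a undefined. 0a->0: ok.
b: 0b undefined. 0b->0: no, bbabb/ba meet in 0. Open state 1: 0b->1.
ba: 1a undefined. 1a->0: no, ab/bab meet in 1. 1a->1: no, ab/ba meet in 1. Open state 2: 1a->2.
bb: 1b undefined. 1b->0: ok.
bab: 2b undefined. 2b->0: no, bbabb/bab meet in 0. 2b->1: no, ab/bab meet in 1. 2b->2: ok.
baba: 2a undefined. 2a->0: ok.
All examples now run through 3 states with every (state, symbol) defined. Accept strings end in {0,1}, Reject strings end in {2}; accept={0,1}.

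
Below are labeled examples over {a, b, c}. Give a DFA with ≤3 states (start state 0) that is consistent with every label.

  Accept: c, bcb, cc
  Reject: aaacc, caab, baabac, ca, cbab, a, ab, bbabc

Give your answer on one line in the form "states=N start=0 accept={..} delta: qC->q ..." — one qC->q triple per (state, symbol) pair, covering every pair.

states=2 start=0 accept={0} delta: 0a->1 0b->0 0c->0 1a->1 1b->1 1c->1

Fold the examples into a partial DFA from state 0: repeatedly fix the first undefined (state, symbol) met by the shortest-then-alphabetical prefix, trying targets in increasing order and rejecting any under which an Accept and a Reject string meet in one state with the same remainder; add a state when all current targets are rejected. Accepting states are where Accept strings end.
a: 0a undefined. 0a->0: no, cc/aaacc meet in 0 with "cc" left. Open state 1: 0a->1.
b: 0b undefined. 0b->0: ok.
c: 0c undefined. 0c->0: ok.
aa: 1a undefined. 1a->0: no, c/caab meet in 0. 1a->1: ok.
ab: 1b undefined. 1b->0: no, c/caab meet in 0. 1b->1: ok.
aaac: 1c undefined. 1c->0: no, c/aaacc meet in 0. 1c->1: ok.
All examples now run through 2 states with every (state, symbol) defined. Accept strings end in {0}, Reject strings end in {1}; accept={0}.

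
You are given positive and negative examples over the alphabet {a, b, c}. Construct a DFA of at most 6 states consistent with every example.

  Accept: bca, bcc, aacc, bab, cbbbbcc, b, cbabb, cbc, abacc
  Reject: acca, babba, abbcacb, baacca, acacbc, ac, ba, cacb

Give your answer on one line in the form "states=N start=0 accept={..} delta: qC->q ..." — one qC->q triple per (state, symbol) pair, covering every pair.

Fold the examples into a partial DFA from state 0: repeatedly fix the first undefined (state, symbol) met by the shortest-then-alphabetical prefix, trying targets in increasing order and rejecting any under which an Accept and a Reject string meet in one state with the same remainder; add a state when all current targets are rejected. Accepting states are where Accept strings end.
a: 0a undefined. 0a->0: ok.
b: 0b undefined. 0b->0: no, bab/babba meet in 0. Open state 1: 0b->1.
c: 0c undefined. 0c->0: no, aacc/acca meet in 0. 0c->1: no, bca/acca meet in 1 with "ca" left. Open state 2: 0c->2.
ba: 1a undefined. 1a->0: ok.
bc: 1c undefined. 1c->0: no, bca/ba meet in 0. 1c->1: no, bca/ba meet in 0. 1c->2: ok.
ca: 2a undefined. 2a->0: no, bca/ba meet in 0. 2a->1: no, cbc/acacbc meet in 2 with "bc" left. 2a->2: no, bca/ac meet in 2. Open state 3: 2a->3.
cb: 2b undefined. 2b->0: no, cbc/ac meet in 2. 2b->1: no, cbc/ac meet in 2. 2b->2: ok.
abb: 1b undefined. 1b->0: ok.
acc: 2c undefined. 2c->0: no, bcc/acca meet in 0. 2c->1: no, cbbbbcc/ac meet in 2. 2c->2: no, bca/acca meet in 3. 2c->3: ok.
cac: 3c undefined. 3c->0: no, bab/abbcacb meet in 1. 3c->1: ok.
acca: 3a undefined. 3a->0: ok.
cbab: 3b undefined. 3b->0: ok.
All examples now run through 4 states with every (state, symbol) defined. Accept strings end in {1,3}, Reject strings end in {0,2}; accept={1,3}.

states=4 start=0 accept={1,3} delta: 0a->0 0b->1 0c->2 1a->0 1b->0 1c->2 2a->3 2b->2 2c->3 3a->0 3b->0 3c->1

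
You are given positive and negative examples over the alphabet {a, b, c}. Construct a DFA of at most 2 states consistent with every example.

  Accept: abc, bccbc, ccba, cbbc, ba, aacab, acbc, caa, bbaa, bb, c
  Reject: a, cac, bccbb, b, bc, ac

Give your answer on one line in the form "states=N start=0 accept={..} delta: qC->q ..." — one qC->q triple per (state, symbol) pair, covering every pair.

states=2 start=0 accept={0} delta: 0a->1 0b->1 0c->0 1a->0 1b->0 1c->1

Fold the examples into a partial DFA from state 0: repeatedly fix the first undefined (state, symbol) met by the shortest-then-alphabetical prefix, trying targets in increasing order and rejecting any under which an Accept and a Reject string meet in one state with the same remainder; add a state when all current targets are rejected. Accepting states are where Accept strings end.
a: 0a undefined. 0a->0: no, abc/bc meet in 0 with "bc" left. Open state 1: 0a->1.
b: 0b undefined. 0b->0: no, ba/a meet in 1. 0b->1: ok.
c: 0c undefined. 0c->0: ok.
aa: 1a undefined. 1a->0: ok.
ab: 1b undefined. 1b->0: ok.
ac: 1c undefined. 1c->0: no, abc/cac meet in 0. 1c->1: ok.
All examples now run through 2 states with every (state, symbol) defined. Accept strings end in {0}, Reject strings end in {1}; accept={0}.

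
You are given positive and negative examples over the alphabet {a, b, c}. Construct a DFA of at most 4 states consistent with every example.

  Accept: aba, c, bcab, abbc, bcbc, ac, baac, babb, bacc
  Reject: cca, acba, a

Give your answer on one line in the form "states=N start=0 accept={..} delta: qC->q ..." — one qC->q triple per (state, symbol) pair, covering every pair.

states=3 start=0 accept={1,2} delta: 0a->0 0b->1 0c->1 1a->1 1b->0 1c->2 2a->0 2b->0 2c->1

Fold the examples into a partial DFA from state 0: repeatedly fix the first undefined (state, symbol) met by the shortest-then-alphabetical prefix, trying targets in increasing order and rejecting any under which an Accept and a Reject string meet in one state with the same remainder; add a state when all current targets are rejected. Accepting states are where Accept strings end.
a: 0a undefined. 0a->0: ok.
b: 0b undefined. 0b->0: no, aba/a meet in 0. Open state 1: 0b->1.
c: 0c undefined. 0c->0: no, aba/acba meet in 1 with "a" left. 0c->1: ok.
ba: 1a undefined. 1a->0: no, aba/a meet in 0. 1a->1: ok.
bc: 1c undefined. 1c->0: no, bcbc/cca meet in 0. 1c->1: no, aba/cca meet in 1. Open state 2: 1c->2.
abb: 1b undefined. 1b->0: ok.
bca: 2a undefined. 2a->0: ok.
bcb: 2b undefined. 2b->0: ok.
bacc: 2c undefined. 2c->0: no, bacc/cca meet in 0. 2c->1: ok.
All examples now run through 3 states with every (state, symbol) defined. Accept strings end in {1,2}, Reject strings end in {0}; accept={1,2}.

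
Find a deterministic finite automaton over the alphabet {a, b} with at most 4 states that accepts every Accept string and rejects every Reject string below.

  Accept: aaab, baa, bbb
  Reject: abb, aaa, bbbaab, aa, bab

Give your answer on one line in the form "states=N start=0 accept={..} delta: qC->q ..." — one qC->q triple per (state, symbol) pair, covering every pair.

states=2 start=0 accept={1} delta: 0a->0 0b->1 1a->1 1b->0

Grow the machine one transition at a time. Run the examples from 0; the earliest place one falls off (shortest prefix, ties alphabetical) gets sent to the lowest-numbered state that keeps every Accept/Reject pair distinguishable — a pair clashes when both reach the same state with identical unread suffix — and to a fresh state only if none does.
a: 0a undefined. 0a->0: ok.
b: 0b undefined. 0b->0: no, aaab/abb meet in 0. Open state 1: 0b->1.
ba: 1a undefined. 1a->0: no, aaab/bab meet in 1. 1a->1: ok.
bb: 1b undefined. 1b->0: ok.
All examples now run through 2 states with every (state, symbol) defined. Accept strings end in {1}, Reject strings end in {0}; accept={1}.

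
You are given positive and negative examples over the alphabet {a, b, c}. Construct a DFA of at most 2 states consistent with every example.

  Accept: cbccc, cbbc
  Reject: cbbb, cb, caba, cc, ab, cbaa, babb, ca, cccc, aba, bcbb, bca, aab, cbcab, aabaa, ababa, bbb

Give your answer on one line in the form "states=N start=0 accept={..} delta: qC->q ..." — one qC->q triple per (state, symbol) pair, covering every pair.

Fold the examples into a partial DFA from state 0: repeatedly fix the first undefined (state, symbol) met by the shortest-then-alphabetical prefix, trying targets in increasing order and rejecting any under which an Accept and a Reject string meet in one state with the same remainder; add a state when all current targets are rejected. Accepting states are where Accept strings end.
a: 0a undefined. 0a->0: ok.
b: 0b undefined. 0b->0: ok.
c: 0c undefined. 0c->0: no, cbccc/cbbb meet in 0. Open state 1: 0c->1.
ca: 1a undefined. 1a->0: ok.
cb: 1b undefined. 1b->0: ok.
cc: 1c undefined. 1c->0: ok.
All examples now run through 2 states with every (state, symbol) defined. Accept strings end in {1}, Reject strings end in {0}; accept={1}.

states=2 start=0 accept={1} delta: 0a->0 0b->0 0c->1 1a->0 1b->0 1c->0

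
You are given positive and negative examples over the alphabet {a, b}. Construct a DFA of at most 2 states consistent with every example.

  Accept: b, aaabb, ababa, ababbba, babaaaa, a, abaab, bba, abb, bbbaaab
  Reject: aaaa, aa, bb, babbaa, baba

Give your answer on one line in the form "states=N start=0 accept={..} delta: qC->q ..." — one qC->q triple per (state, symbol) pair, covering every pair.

states=2 start=0 accept={1} delta: 0a->1 0b->1 1a->0 1b->0

Fold the examples into a partial DFA from state 0: repeatedly fix the first undefined (state, symbol) met by the shortest-then-alphabetical prefix, trying targets in increasing order and rejecting any under which an Accept and a Reject string meet in one state with the same remainder; add a state when all current targets are rejected. Accepting states are where Accept strings end.
a: 0a undefined. 0a->0: no, aaabb/bb meet in 0 with "bb" left. Open state 1: 0a->1.
b: 0b undefined. 0b->0: no, b/bb meet in 0. 0b->1: ok.
aa: 1a undefined. 1a->0: ok.
ab: 1b undefined. 1b->0: ok.
All examples now run through 2 states with every (state, symbol) defined. Accept strings end in {1}, Reject strings end in {0}; accept={1}.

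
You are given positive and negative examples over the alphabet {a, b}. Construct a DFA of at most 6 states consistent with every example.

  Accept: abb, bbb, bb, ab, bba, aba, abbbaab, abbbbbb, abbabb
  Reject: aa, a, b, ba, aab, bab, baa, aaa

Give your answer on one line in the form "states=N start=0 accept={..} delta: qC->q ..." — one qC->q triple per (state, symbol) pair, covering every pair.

states=3 start=0 accept={2} delta: 0a->1 0b->1 1a->0 1b->2 2a->2 2b->2

State merging on the prefix tree: take the shortest (then alphabetical) example prefix whose next move is undefined and point that move at state 0, else 1, else 2, ...; a target is out if some Accept/Reject pair would then sit in one state with the same input left (inseparable). If every existing state is out, open a new one.
a: 0a undefined. 0a->0: no, ab/b meet in 0 with "b" left. Open state 1: 0a->1.
b: 0b undefined. 0b->0: no, bbb/b meet in 0. 0b->1: ok.
aa: 1a undefined. 1a->0: ok.
ab: 1b undefined. 1b->0: no, abb/a meet in 1. 1b->1: no, abb/a meet in 1. Open state 2: 1b->2.
aba: 2a undefined. 2a->0: no, bba/aa meet in 0. 2a->1: no, bba/a meet in 1. 2a->2: ok.
abb: 2b undefined. 2b->0: no, abb/aa meet in 0. 2b->1: no, abb/a meet in 1. 2b->2: ok.
All examples now run through 3 states with every (state, symbol) defined. Accept strings end in {2}, Reject strings end in {0,1}; accept={2}.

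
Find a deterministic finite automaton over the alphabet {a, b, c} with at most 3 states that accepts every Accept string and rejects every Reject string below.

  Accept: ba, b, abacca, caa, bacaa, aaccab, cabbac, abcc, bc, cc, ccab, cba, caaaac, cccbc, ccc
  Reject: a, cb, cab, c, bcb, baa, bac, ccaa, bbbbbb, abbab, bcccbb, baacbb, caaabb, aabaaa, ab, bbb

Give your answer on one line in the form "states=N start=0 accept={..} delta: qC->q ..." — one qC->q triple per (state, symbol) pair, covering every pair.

Grow the machine one transition at a time. Run the examples from 0; the earliest place one falls off (shortest prefix, ties alphabetical) gets sent to the lowest-numbered state that keeps every Accept/Reject pair distinguishable — a pair clashes when both reach the same state with identical unread suffix — and to a fresh state only if none does.
a: 0a undefined. 0a->0: no, b/ab meet in 0 with "b" left. Open state 1: 0a->1.
b: 0b undefined. 0b->0: no, ba/a meet in 1. 0b->1: no, b/a meet in 1. Open state 2: 0b->2.
c: 0c undefined. 0c->0: no, b/cb meet in 2. 0c->1: ok.
aa: 1a undefined. 1a->0: no, b/cab meet in 2. 1a->1: no, caa/a meet in 1. 1a->2: ok.
ab: 1b undefined. 1b->0: no, cba/a meet in 1. 1b->1: ok.
ba: 2a undefined. 2a->0: ok.
bb: 2b undefined. 2b->0: no, ba/cab meet in 0. 2b->1: ok.
bc: 2c undefined. 2c->0: no, b/bcb meet in 2. 2c->1: no, cabbac/a meet in 1. 2c->2: ok.
cc: 1c undefined. 1c->0: no, b/ccaa meet in 2. 1c->1: no, ba/ccaa meet in 0. 1c->2: ok.
All examples now run through 3 states with every (state, symbol) defined. Accept strings end in {0,2}, Reject strings end in {1}; accept={0,2}.

states=3 start=0 accept={0,2} delta: 0a->1 0b->2 0c->1 1a->2 1b->1 1c->2 2a->0 2b->1 2c->2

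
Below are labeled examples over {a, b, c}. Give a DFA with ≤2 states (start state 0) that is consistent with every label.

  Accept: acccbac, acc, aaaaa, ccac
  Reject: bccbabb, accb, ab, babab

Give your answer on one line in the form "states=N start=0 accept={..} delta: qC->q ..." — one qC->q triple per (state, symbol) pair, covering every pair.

states=2 start=0 accept={0} delta: 0a->0 0b->1 0c->0 1a->0 1b->1 1c->0

Grow the machine one transition at a time. Run the examples from 0; the earliest place one falls off (shortest prefix, ties alphabetical) gets sent to the lowest-numbered state that keeps every Accept/Reject pair distinguishable — a pair clashes when both reach the same state with identical unread suffix — and to a fresh state only if none does.
a: 0a undefined. 0a->0: ok.
b: 0b undefined. 0b->0: no, aaaaa/ab meet in 0. Open state 1: 0b->1.
c: 0c undefined. 0c->0: ok.
ba: 1a undefined. 1a->0: ok.
bc: 1c undefined. 1c->0: ok.
bccbabb: 1b undefined. 1b->0: no, acccbac/bccbabb meet in 0. 1b->1: ok.
All examples now run through 2 states with every (state, symbol) defined. Accept strings end in {0}, Reject strings end in {1}; accept={0}.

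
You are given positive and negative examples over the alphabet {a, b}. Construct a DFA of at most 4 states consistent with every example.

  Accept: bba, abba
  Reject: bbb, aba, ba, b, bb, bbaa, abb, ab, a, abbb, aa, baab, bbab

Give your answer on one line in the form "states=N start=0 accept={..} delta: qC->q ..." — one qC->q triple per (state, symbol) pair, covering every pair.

State merging on the prefix tree: take the shortest (then alphabetical) example prefix whose next move is undefined and point that move at state 0, else 1, else 2, ...; a target is out if some Accept/Reject pair would then sit in one state with the same input left (inseparable). If every existing state is out, open a new one.
a: 0a undefined. 0a->0: ok.
b: 0b undefined. 0b->0: no, bba/bbb meet in 0. Open state 1: 0b->1.
ba: 1a undefined. 1a->0: ok.
bb: 1b undefined. 1b->0: no, bba/aba meet in 0. 1b->1: no, bba/aba meet in 0. Open state 2: 1b->2.
bba: 2a undefined. 2a->0: no, bba/aba meet in 0. 2a->1: no, bba/b meet in 1. 2a->2: no, bba/bb meet in 2. Open state 3: 2a->3.
bbb: 2b undefined. 2b->0: ok.
bbaa: 3a undefined. 3a->0: ok.
bbab: 3b undefined. 3b->0: ok.
All examples now run through 4 states with every (state, symbol) defined. Accept strings end in {3}, Reject strings end in {0,1,2}; accept={3}.

states=4 start=0 accept={3} delta: 0a->0 0b->1 1a->0 1b->2 2a->3 2b->0 3a->0 3b->0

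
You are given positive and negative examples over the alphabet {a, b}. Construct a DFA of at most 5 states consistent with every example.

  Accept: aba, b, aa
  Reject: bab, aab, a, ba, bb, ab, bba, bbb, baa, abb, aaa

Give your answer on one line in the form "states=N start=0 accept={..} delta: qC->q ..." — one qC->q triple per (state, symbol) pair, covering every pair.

states=4 start=0 accept={2} delta: 0a->1 0b->2 1a->2 1b->1 2a->3 2b->3 3a->0 3b->0

State merging on the prefix tree: take the shortest (then alphabetical) example prefix whose next move is undefined and point that move at state 0, else 1, else 2, ...; a target is out if some Accept/Reject pair would then sit in one state with the same input left (inseparable). If every existing state is out, open a new one.
a: 0a undefined. 0a->0: no, aba/ba meet in 0 with "ba" left. Open state 1: 0a->1.
b: 0b undefined. 0b->0: no, b/bb meet in 0. 0b->1: no, aba/bba meet in 1 with "ba" left. Open state 2: 0b->2.
aa: 1a undefined. 1a->0: no, b/aab meet in 2. 1a->1: no, aa/a meet in 1. 1a->2: ok.
ab: 1b undefined. 1b->0: no, aba/a meet in 1. 1b->1: ok.
ba: 2a undefined. 2a->0: no, aba/bab meet in 2. 2a->1: no, aba/baa meet in 2. 2a->2: no, aba/ba meet in 2. Open state 3: 2a->3.
bb: 2b undefined. 2b->0: no, aba/bbb meet in 2. 2b->1: no, aba/bba meet in 2. 2b->2: no, aba/aab meet in 2. 2b->3: ok.
baa: 3a undefined. 3a->0: ok.
bab: 3b undefined. 3b->0: ok.
All examples now run through 4 states with every (state, symbol) defined. Accept strings end in {2}, Reject strings end in {0,1,3}; accept={2}.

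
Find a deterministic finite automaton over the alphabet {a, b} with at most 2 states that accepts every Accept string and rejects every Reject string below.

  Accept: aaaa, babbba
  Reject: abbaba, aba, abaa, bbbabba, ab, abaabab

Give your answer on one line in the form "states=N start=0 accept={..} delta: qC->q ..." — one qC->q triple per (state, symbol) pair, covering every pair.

State merging on the prefix tree: take the shortest (then alphabetical) example prefix whose next move is undefined and point that move at state 0, else 1, else 2, ...; a target is out if some Accept/Reject pair would then sit in one state with the same input left (inseparable). If every existing state is out, open a new one.
a: 0a undefined. 0a->0: ok.
b: 0b undefined. 0b->0: no, aaaa/abbaba meet in 0. Open state 1: 0b->1.
ba: 1a undefined. 1a->0: no, aaaa/aba meet in 0. 1a->1: ok.
bb: 1b undefined. 1b->0: ok.
All examples now run through 2 states with every (state, symbol) defined. Accept strings end in {0}, Reject strings end in {1}; accept={0}.

states=2 start=0 accept={0} delta: 0a->0 0b->1 1a->1 1b->0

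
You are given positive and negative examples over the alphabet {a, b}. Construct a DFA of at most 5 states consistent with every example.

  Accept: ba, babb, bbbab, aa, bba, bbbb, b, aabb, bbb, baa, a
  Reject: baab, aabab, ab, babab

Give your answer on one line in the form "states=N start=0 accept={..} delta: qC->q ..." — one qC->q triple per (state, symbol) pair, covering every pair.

states=4 start=0 accept={0,1,3} delta: 0a->1 0b->1 1a->1 1b->2 2a->1 2b->3 3a->0 3b->0

Fold the examples into a partial DFA from state 0: repeatedly fix the first undefined (state, symbol) met by the shortest-then-alphabetical prefix, trying targets in increasing order and rejecting any under which an Accept and a Reject string meet in one state with the same remainder; add a state when all current targets are rejected. Accepting states are where Accept strings end.
a: 0a undefined. 0a->0: no, b/ab meet in 0 with "b" left. Open state 1: 0a->1.
b: 0b undefined. 0b->0: no, bbbab/ab meet in 1 with "b" left. 0b->1: ok.
aa: 1a undefined. 1a->0: no, babb/baab meet in 1 with "b" left. 1a->1: ok.
ab: 1b undefined. 1b->0: no, bbbab/baab meet in 0. 1b->1: no, ba/baab meet in 1. Open state 2: 1b->2.
bba: 2a undefined. 2a->0: no, ba/aabab meet in 1. 2a->1: ok.
bbb: 2b undefined. 2b->0: no, bbbab/baab meet in 2. 2b->1: no, bbbab/baab meet in 2. 2b->2: no, babb/baab meet in 2. Open state 3: 2b->3.
bbba: 3a undefined. 3a->0: ok.
bbbb: 3b undefined. 3b->0: ok.
All examples now run through 4 states with every (state, symbol) defined. Accept strings end in {0,1,3}, Reject strings end in {2}; accept={0,1,3}.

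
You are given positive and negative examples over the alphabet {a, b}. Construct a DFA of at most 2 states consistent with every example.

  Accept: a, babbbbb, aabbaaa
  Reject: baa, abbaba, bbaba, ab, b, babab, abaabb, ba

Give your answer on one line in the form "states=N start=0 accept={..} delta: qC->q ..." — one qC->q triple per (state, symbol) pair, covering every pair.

states=2 start=0 accept={0} delta: 0a->0 0b->1 1a->1 1b->0

State merging on the prefix tree: take the shortest (then alphabetical) example prefix whose next move is undefined and point that move at state 0, else 1, else 2, ...; a target is out if some Accept/Reject pair would then sit in one state with the same input left (inseparable). If every existing state is out, open a new one.
a: 0a undefined. 0a->0: ok.
b: 0b undefined. 0b->0: no, a/baa meet in 0. Open state 1: 0b->1.
ba: 1a undefined. 1a->0: no, a/baa meet in 0. 1a->1: ok.
bb: 1b undefined. 1b->0: ok.
All examples now run through 2 states with every (state, symbol) defined. Accept strings end in {0}, Reject strings end in {1}; accept={0}.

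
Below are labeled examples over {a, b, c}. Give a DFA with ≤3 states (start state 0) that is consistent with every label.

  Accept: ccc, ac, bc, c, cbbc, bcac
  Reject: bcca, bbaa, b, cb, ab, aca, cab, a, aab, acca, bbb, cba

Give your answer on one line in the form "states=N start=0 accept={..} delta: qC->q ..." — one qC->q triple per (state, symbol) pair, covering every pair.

Grow the machine one transition at a time. Run the examples from 0; the earliest place one falls off (shortest prefix, ties alphabetical) gets sent to the lowest-numbered state that keeps every Accept/Reject pair distinguishable — a pair clashes when both reach the same state with identical unread suffix — and to a fresh state only if none does.
a: 0a undefined. 0a->0: ok.
b: 0b undefined. 0b->0: ok.
c: 0c undefined. 0c->0: no, ccc/bcca meet in 0. Open state 1: 0c->1.
ca: 1a undefined. 1a->0: ok.
cb: 1b undefined. 1b->0: ok.
cc: 1c undefined. 1c->0: ok.
All examples now run through 2 states with every (state, symbol) defined. Accept strings end in {1}, Reject strings end in {0}; accept={1}.

states=2 start=0 accept={1} delta: 0a->0 0b->0 0c->1 1a->0 1b->0 1c->0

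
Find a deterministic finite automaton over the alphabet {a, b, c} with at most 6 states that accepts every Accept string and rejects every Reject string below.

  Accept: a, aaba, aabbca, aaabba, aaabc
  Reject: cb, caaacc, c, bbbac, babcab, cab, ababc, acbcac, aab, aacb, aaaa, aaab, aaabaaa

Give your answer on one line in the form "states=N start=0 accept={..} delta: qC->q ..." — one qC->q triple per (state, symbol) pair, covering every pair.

Grow the machine one transition at a time. Run the examples from 0; the earliest place one falls off (shortest prefix, ties alphabetical) gets sent to the lowest-numbered state that keeps every Accept/Reject pair distinguishable — a pair clashes when both reach the same state with identical unread suffix — and to a fresh state only if none does.
a: 0a undefined. 0a->0: no, a/aaaa meet in 0. Open state 1: 0a->1.
b: 0b undefined. 0b->0: ok.
c: 0c undefined. 0c->0: ok.
aa: 1a undefined. 1a->0: ok.
ab: 1b undefined. 1b->0: no, a/aaabaaa meet in 1. 1b->1: no, a/cab meet in 1. Open state 2: 1b->2.
ac: 1c undefined. 1c->0: ok.
aba: 2a undefined. 2a->0: ok.
babc: 2c undefined. 2c->0: no, aaabc/cb meet in 0. 2c->1: ok.
aaabb: 2b undefined. 2b->0: ok.
All examples now run through 3 states with every (state, symbol) defined. Accept strings end in {1}, Reject strings end in {0,2}; accept={1}.

states=3 start=0 accept={1} delta: 0a->1 0b->0 0c->0 1a->0 1b->2 1c->0 2a->0 2b->0 2c->1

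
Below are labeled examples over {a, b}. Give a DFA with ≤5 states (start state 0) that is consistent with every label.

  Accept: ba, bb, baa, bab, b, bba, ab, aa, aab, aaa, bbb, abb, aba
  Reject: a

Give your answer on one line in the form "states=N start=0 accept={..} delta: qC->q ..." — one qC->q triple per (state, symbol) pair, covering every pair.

states=3 start=0 accept={2} delta: 0a->1 0b->2 1a->2 1b->2 2a->2 2b->2

Fold the examples into a partial DFA from state 0: repeatedly fix the first undefined (state, symbol) met by the shortest-then-alphabetical prefix, trying targets in increasing order and rejecting any under which an Accept and a Reject string meet in one state with the same remainder; add a state when all current targets are rejected. Accepting states are where Accept strings end.
a: 0a undefined. 0a->0: no, aa/a meet in 0. Open state 1: 0a->1.
b: 0b undefined. 0b->0: no, ba/a meet in 1. 0b->1: no, b/a meet in 1. Open state 2: 0b->2.
aa: 1a undefined. 1a->0: no, aaa/a meet in 1. 1a->1: no, aa/a meet in 1. 1a->2: ok.
ab: 1b undefined. 1b->0: no, aba/a meet in 1. 1b->1: no, ab/a meet in 1. 1b->2: ok.
ba: 2a undefined. 2a->0: no, baa/a meet in 1. 2a->1: no, ba/a meet in 1. 2a->2: ok.
bb: 2b undefined. 2b->0: no, bba/a meet in 1. 2b->1: no, bb/a meet in 1. 2b->2: ok.
All examples now run through 3 states with every (state, symbol) defined. Accept strings end in {2}, Reject strings end in {1}; accept={2}.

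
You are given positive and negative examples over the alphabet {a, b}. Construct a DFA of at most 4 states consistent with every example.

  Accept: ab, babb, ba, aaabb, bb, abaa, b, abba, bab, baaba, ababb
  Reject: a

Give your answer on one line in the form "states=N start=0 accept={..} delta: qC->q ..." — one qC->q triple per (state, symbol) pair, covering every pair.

states=2 start=0 accept={1} delta: 0a->0 0b->1 1a->1 1b->1

State merging on the prefix tree: take the shortest (then alphabetical) example prefix whose next move is undefined and point that move at state 0, else 1, else 2, ...; a target is out if some Accept/Reject pair would then sit in one state with the same input left (inseparable). If every existing state is out, open a new one.
a: 0a undefined. 0a->0: ok.
b: 0b undefined. 0b->0: no, ab/a meet in 0. Open state 1: 0b->1.
ba: 1a undefined. 1a->0: no, ba/a meet in 0. 1a->1: ok.
bb: 1b undefined. 1b->0: no, aaabb/a meet in 0. 1b->1: ok.
All examples now run through 2 states with every (state, symbol) defined. Accept strings end in {1}, Reject strings end in {0}; accept={1}.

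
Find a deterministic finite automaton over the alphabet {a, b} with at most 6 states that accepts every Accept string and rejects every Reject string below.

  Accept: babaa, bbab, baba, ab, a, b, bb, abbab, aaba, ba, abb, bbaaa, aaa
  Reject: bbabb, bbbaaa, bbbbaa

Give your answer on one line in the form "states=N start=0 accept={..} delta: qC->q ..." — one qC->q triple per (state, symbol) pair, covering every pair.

Grow the machine one transition at a time. Run the examples from 0; the earliest place one falls off (shortest prefix, ties alphabetical) gets sent to the lowest-numbered state that keeps every Accept/Reject pair distinguishable — a pair clashes when both reach the same state with identical unread suffix — and to a fresh state only if none does.
a: 0a undefined. 0a->0: ok.
b: 0b undefined. 0b->0: no, babaa/bbabb meet in 0. Open state 1: 0b->1.
ba: 1a undefined. 1a->0: ok.
bb: 1b undefined. 1b->0: no, babaa/bbabb meet in 0. 1b->1: no, babaa/bbbaaa meet in 0. Open state 2: 1b->2.
bba: 2a undefined. 2a->0: no, bb/bbabb meet in 2. 2a->1: ok.
bbb: 2b undefined. 2b->0: no, babaa/bbabb meet in 0. 2b->1: no, babaa/bbbaaa meet in 0. 2b->2: no, babaa/bbbaaa meet in 0. Open state 3: 2b->3.
bbba: 3a undefined. 3a->0: no, babaa/bbbaaa meet in 0. 3a->1: no, babaa/bbbaaa meet in 0. 3a->2: no, babaa/bbbaaa meet in 0. 3a->3: ok.
bbbb: 3b undefined. 3b->0: no, babaa/bbbbaa meet in 0. 3b->1: no, babaa/bbbbaa meet in 0. 3b->2: no, babaa/bbbbaa meet in 0. 3b->3: ok.
All examples now run through 4 states with every (state, symbol) defined. Accept strings end in {0,1,2}, Reject strings end in {3}; accept={0,1,2}.

states=4 start=0 accept={0,1,2} delta: 0a->0 0b->1 1a->0 1b->2 2a->1 2b->3 3a->3 3b->3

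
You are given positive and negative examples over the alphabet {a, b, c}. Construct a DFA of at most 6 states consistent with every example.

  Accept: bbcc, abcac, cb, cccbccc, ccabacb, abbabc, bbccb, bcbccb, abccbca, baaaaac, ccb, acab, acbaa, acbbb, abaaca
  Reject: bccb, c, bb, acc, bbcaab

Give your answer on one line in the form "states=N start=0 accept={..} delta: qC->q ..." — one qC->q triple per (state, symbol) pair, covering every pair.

State merging on the prefix tree: take the shortest (then alphabetical) example prefix whose next move is undefined and point that move at state 0, else 1, else 2, ...; a target is out if some Accept/Reject pair would then sit in one state with the same input left (inseparable). If every existing state is out, open a new one.
a: 0a undefined. 0a->0: ok.
b: 0b undefined. 0b->0: no, bbcc/acc meet in 0 with "cc" left. Open state 1: 0b->1.
c: 0c undefined. 0c->0: ok.
ba: 1a undefined. 1a->0: no, baaaaac/c meet in 0. 1a->1: ok.
bb: 1b undefined. 1b->0: no, bbcc/c meet in 0. 1b->1: no, cb/bb meet in 1. Open state 2: 1b->2.
bc: 1c undefined. 1c->0: no, abcac/c meet in 0. 1c->1: no, ccabacb/bccb meet in 2. 1c->2: no, baaaaac/bb meet in 2. Open state 3: 1c->3.
bbc: 2c undefined. 2c->0: no, bbcc/c meet in 0. 2c->1: ok.
bcb: 3b undefined. 3b->0: no, ccabacb/c meet in 0. 3b->1: no, bcbccb/bccb meet in 3 with "cb" left. 3b->2: no, ccabacb/bb meet in 2. 3b->3: ok.
bcc: 3c undefined. 3c->0: no, cb/bccb meet in 1. 3c->1: ok.
abba: 2a undefined. 2a->0: ok.
abca: 3a undefined. 3a->0: no, abcac/c meet in 0. 3a->1: ok.
acbbb: 2b undefined. 2b->0: no, acbbb/c meet in 0. 2b->1: ok.
All examples now run through 4 states with every (state, symbol) defined. Accept strings end in {1,3}, Reject strings end in {0,2}; accept={1,3}.

states=4 start=0 accept={1,3} delta: 0a->0 0b->1 0c->0 1a->1 1b->2 1c->3 2a->0 2b->1 2c->1 3a->1 3b->3 3c->1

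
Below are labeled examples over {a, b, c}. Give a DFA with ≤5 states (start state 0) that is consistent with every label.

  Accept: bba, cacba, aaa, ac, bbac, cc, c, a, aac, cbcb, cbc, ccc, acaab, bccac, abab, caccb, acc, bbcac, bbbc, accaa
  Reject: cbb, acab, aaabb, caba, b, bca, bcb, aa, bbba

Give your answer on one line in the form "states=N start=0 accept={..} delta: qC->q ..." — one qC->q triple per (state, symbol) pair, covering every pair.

states=5 start=0 accept={1,3,4} delta: 0a->1 0b->2 0c->1 1a->0 1b->3 1c->1 2a->0 2b->0 2c->4 3a->1 3b->0 3c->1 4a->0 4b->0 4c->0

State merging on the prefix tree: take the shortest (then alphabetical) example prefix whose next move is undefined and point that move at state 0, else 1, else 2, ...; a target is out if some Accept/Reject pair would then sit in one state with the same input left (inseparable). If every existing state is out, open a new one.
a: 0a undefined. 0a->0: no, aaa/aa meet in 0. Open state 1: 0a->1.
b: 0b undefined. 0b->0: no, bba/bbba meet in 1. 0b->1: no, a/b meet in 1. Open state 2: 0b->2.
c: 0c undefined. 0c->0: no, cbcb/bcb meet in 2 with "cb" left. 0c->1: ok.
aa: 1a undefined. 1a->0: ok.
ab: 1b undefined. 1b->0: no, cbcb/aa meet in 0. 1b->1: no, cacba/aa meet in 0. 1b->2: no, cacba/caba meet in 2 with "a" left. Open state 3: 1b->3.
ac: 1c undefined. 1c->0: no, ac/aa meet in 0. 1c->1: ok.
bb: 2b undefined. 2b->0: ok.
bc: 2c undefined. 2c->0: no, bba/bca meet in 1. 2c->1: no, acaab/bcb meet in 3. 2c->2: no, bbbc/acab meet in 2. 2c->3: no, cacba/bca meet in 3 with "a" left. Open state 4: 2c->4.
aba: 3a undefined. 3a->0: no, cacba/aa meet in 0. 3a->1: ok.
bca: 4a undefined. 4a->0: ok.
bcb: 4b undefined. 4b->0: ok.
bcc: 4c undefined. 4c->0: ok.
cbb: 3b undefined. 3b->0: ok.
cbc: 3c undefined. 3c->0: no, cbcb/acab meet in 2. 3c->1: ok.
bbba: 2a undefined. 2a->0: ok.
All examples now run through 5 states with every (state, symbol) defined. Accept strings end in {1,3,4}, Reject strings end in {0,2}; accept={1,3,4}.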